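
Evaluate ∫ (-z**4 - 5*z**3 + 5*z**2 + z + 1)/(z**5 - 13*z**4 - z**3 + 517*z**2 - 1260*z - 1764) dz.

Factor the denominator: (z - 7)**2*(z - 6)*(z + 1)*(z + 6).
Partial-fraction decomposition: -41/(10140*(z + 6)) - 9/(2240*(z + 1)) - 2189/(84*(z - 6)) + 271131/(10816*(z - 7)) - 3863/(104*(z - 7)**2).
Integrate each term; A/(z−a) gives A·log|z−a|; A/(z−a)² gives −A/(z−a).

271131*log(z - 7)/10816 - 2189*log(z - 6)/84 - 9*log(z + 1)/2240 - 41*log(z + 6)/10140 + 3863/(104*z - 728) + C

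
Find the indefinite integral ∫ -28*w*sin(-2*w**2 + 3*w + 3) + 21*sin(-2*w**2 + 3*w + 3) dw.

Let u = 2*w**2 - 3*w - 3, so du = (4*w - 3) dw.
Rewriting, the integral becomes 7·∫ sin(u) du = 7·-cos(u).
Substituting back, u = 2*w**2 - 3*w - 3.

-7*cos(-2*w**2 + 3*w + 3) + C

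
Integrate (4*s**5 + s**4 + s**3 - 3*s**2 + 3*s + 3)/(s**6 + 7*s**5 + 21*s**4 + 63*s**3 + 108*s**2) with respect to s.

Factor the denominator: s**2*(s + 3)*(s + 4)*(s**2 + 9).
Partial-fraction decomposition: -(59*s + 6789)/(1350*(s**2 + 9)) + 3961/(400*(s + 4)) - 317/(54*(s + 3)) + 5/(432*s) + 1/(36*s**2).
Integrate each term; A/(s−a) gives A·log|s−a|; the (Bs+D)/(s²+p²) term gives a log and an atan.

5*log(s)/432 - 317*log(s + 3)/54 + 3961*log(s + 4)/400 - 59*log(s**2 + 9)/2700 - 2263*atan(s/3)/1350 - 1/(36*s) + C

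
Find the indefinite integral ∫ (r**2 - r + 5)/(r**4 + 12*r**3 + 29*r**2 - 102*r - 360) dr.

Factor the denominator: (r - 3)*(r + 4)*(r + 5)*(r + 6).
Partial-fraction decomposition: -47/(18*(r + 6)) + 35/(8*(r + 5)) - 25/(14*(r + 4)) + 11/(504*(r - 3)).
Integrate each term: A/(r−a) contributes A·log|r−a|.

11*log(r - 3)/504 - 25*log(r + 4)/14 + 35*log(r + 5)/8 - 47*log(r + 6)/18 + C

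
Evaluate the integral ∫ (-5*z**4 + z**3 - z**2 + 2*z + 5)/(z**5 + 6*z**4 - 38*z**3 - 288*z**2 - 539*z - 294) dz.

Factor the denominator: (z - 7)*(z + 1)*(z + 2)*(z + 3)*(z + 7).
Partial-fraction decomposition: -6203/(840*(z + 7)) + 221/(40*(z + 3)) - 91/(45*(z + 2)) + 1/(24*(z + 1)) - 2923/(2520*(z - 7)).
Integrate each term: A/(z−a) contributes A·log|z−a|.

-2923*log(z - 7)/2520 + log(z + 1)/24 - 91*log(z + 2)/45 + 221*log(z + 3)/40 - 6203*log(z + 7)/840 + C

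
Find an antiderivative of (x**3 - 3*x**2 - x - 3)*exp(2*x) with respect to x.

Use integration by parts with u = x**3 - 3*x**2 - x - 3, dv = exp(2*x) dx, so v = exp(2*x)/2.
Apply parts 3 times (tabular method): alternate signs, differentiate u down to 0, integrate dv up.

(4*x**3 - 18*x**2 + 14*x - 19)*exp(2*x)/8 + C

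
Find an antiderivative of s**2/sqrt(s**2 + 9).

Substitute s = 3·tan(θ), so ds = 3·sec(θ)^2 dθ and the radical becomes sqrt(s**2 + 9) = 3·sec(θ) by the Pythagorean identity.
Integrate the resulting trig expression in θ, then back-substitute tan(θ) = s/3, sec(θ) = sqrt(s**2 + 9)/3 (absorbing any constant into C).

s*sqrt(s**2 + 9)/2 - 9*log(s + sqrt(s**2 + 9))/2 + C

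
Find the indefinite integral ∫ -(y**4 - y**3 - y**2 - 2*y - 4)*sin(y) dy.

y**4*cos(y) - 4*y**3*sin(y) - y**3*cos(y) + 3*y**2*sin(y) - 13*y**2*cos(y) + 26*y*sin(y) + 4*y*cos(y) - 4*sin(y) + 22*cos(y) + C

Use integration by parts with u = y**4 - y**3 - y**2 - 2*y - 4, dv = -sin(y) dy, so v = cos(y).
Apply parts 4 times (tabular method): alternate signs, differentiate u down to 0, integrate dv up.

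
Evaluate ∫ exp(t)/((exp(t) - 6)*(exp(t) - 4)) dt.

log(exp(t) - 6)/2 - log(exp(t) - 4)/2 + C

Let u = e^t, du = e^t dt.
The integral becomes ∫ du/((u-6)(u-4)); decompose into partial fractions.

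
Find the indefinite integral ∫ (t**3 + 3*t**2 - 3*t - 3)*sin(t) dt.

-t**3*cos(t) + 3*t**2*sin(t) - 3*t**2*cos(t) + 6*t*sin(t) + 9*t*cos(t) - 9*sin(t) + 9*cos(t) + C

Use integration by parts with u = t**3 + 3*t**2 - 3*t - 3, dv = sin(t) dt, so v = -cos(t).
Apply parts 3 times (tabular method): alternate signs, differentiate u down to 0, integrate dv up.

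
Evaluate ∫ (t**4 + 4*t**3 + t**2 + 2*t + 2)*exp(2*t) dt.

Use integration by parts with u = t**4 + 4*t**3 + t**2 + 2*t + 2, dv = exp(2*t) dt, so v = exp(2*t)/2.
Apply parts 4 times (tabular method): alternate signs, differentiate u down to 0, integrate dv up.

(t**4 + 2*t**3 - 2*t**2 + 4*t)*exp(2*t)/2 + C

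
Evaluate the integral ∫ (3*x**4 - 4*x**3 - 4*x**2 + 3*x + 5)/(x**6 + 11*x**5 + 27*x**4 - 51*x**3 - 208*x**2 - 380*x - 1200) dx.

113*log(x - 3)/5824 - 953*log(x + 4)/140 + 364741*log(x + 5)/53824 + 2447*log(x**2 + 4)/437320 - 9127*atan(x/2)/109330 - 2265/(232*x + 1160) + C

Factor the denominator: (x - 3)*(x + 4)*(x + 5)**2*(x**2 + 4).
Partial-fraction decomposition: (2447*x - 36508)/(218660*(x**2 + 4)) + 364741/(53824*(x + 5)) + 2265/(232*(x + 5)**2) - 953/(140*(x + 4)) + 113/(5824*(x - 3)).
Integrate each term; A/(x−a) gives A·log|x−a|; the (Bx+D)/(x²+p²) term gives a log and an atan.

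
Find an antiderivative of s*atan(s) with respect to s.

Use integration by parts with u = arctan(s), dv = s ds.
Then du = 1/(s**2 + 1) ds.

s**2*atan(s)/2 - s/2 + atan(s)/2 + C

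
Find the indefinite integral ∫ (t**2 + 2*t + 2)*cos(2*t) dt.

Use integration by parts with u = t**2 + 2*t + 2, dv = cos(2*t) dt, so v = sin(2*t)/2.
Apply parts 2 times (tabular method): alternate signs, differentiate u down to 0, integrate dv up.

t**2*sin(2*t)/2 + t*sin(2*t) + t*cos(2*t)/2 + 3*sin(2*t)/4 + cos(2*t)/2 + C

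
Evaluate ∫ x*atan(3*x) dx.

x**2*atan(3*x)/2 - x/6 + atan(3*x)/18 + C

Use integration by parts with u = arctan(3*x), dv = x dx.
Then du = 3/(9*x**2 + 1) dx.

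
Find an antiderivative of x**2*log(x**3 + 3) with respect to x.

Let u = x**3 + 3, so du = (3*x**2) dx.
The integral becomes (1/3)·∫ log(u) du; integrate by parts with u′=log(u), dv′=du.

x**3*log(x**3 + 3)/3 - x**3/3 + log(x**3 + 3) + C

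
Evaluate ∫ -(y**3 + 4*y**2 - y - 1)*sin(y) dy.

y**3*cos(y) - 3*y**2*sin(y) + 4*y**2*cos(y) - 8*y*sin(y) - 7*y*cos(y) + 7*sin(y) - 9*cos(y) + C

Use integration by parts with u = y**3 + 4*y**2 - y - 1, dv = -sin(y) dy, so v = cos(y).
Apply parts 3 times (tabular method): alternate signs, differentiate u down to 0, integrate dv up.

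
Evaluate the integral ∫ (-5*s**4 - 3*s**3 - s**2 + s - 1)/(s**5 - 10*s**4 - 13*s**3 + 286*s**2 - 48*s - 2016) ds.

Factor the denominator: (s - 7)*(s - 6)*(s - 4)*(s + 3)*(s + 4).
Partial-fraction decomposition: -1109/(880*(s + 4)) + 337/(630*(s + 3)) - 495/(112*(s - 4)) + 7159/(180*(s - 6)) - 4359/(110*(s - 7)).
Integrate each term: A/(s−a) contributes A·log|s−a|.

-4359*log(s - 7)/110 + 7159*log(s - 6)/180 - 495*log(s - 4)/112 + 337*log(s + 3)/630 - 1109*log(s + 4)/880 + C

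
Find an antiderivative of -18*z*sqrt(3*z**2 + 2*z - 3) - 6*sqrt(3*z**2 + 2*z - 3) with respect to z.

Let u = 3*z**2 + 2*z - 3, so du = (6*z + 2) dz.
Rewriting, the integral becomes -3·∫ √u du = -3·(2/3)u^(3/2).
Substituting back, u = 3*z**2 + 2*z - 3.

-2*(3*z**2 + 2*z - 3)**(3/2) + C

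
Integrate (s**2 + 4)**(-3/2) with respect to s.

Substitute s = 2·tan(θ), so ds = 2·sec(θ)^2 dθ and the radical becomes sqrt(s**2 + 4) = 2·sec(θ) by the Pythagorean identity.
Integrate the resulting trig expression in θ, then back-substitute tan(θ) = s/2, sec(θ) = sqrt(s**2 + 4)/2 (absorbing any constant into C).

s/(4*sqrt(s**2 + 4)) + C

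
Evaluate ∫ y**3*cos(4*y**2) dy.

Let u = y², du = 2y dy; rewrite as (1/2)∫ u^1·cos(4u) du.
Now integrate by parts 1 time.

y**2*sin(4*y**2)/8 + cos(4*y**2)/32 + C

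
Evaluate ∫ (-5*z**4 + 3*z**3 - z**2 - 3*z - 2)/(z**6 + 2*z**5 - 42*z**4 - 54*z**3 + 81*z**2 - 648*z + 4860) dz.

Factor the denominator: (z - 6)*(z - 3)*(z + 5)*(z + 6)*(z**2 + 9).
Partial-fraction decomposition: -(379*z + 2253)/(6885*(z**2 + 9)) + 1787/(1215*(z + 6)) - 439/(374*(z + 5)) + 43/(486*(z - 3)) - 1472/(4455*(z - 6)).
Integrate each term; A/(z−a) gives A·log|z−a|; the (Bz+D)/(z²+p²) term gives a log and an atan.

-1472*log(z - 6)/4455 + 43*log(z - 3)/486 - 439*log(z + 5)/374 + 1787*log(z + 6)/1215 - 379*log(z**2 + 9)/13770 - 751*atan(z/3)/6885 + C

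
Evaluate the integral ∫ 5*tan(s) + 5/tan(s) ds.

5*log(tan(s)) + C

Let u = tan(s), so du = (tan(s)**2 + 1) ds.
Rewriting, the integral becomes 5·∫ 1/u du = 5·log(u).
Substituting back, u = tan(s).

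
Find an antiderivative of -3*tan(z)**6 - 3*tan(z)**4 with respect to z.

-3*tan(z)**5/5 + C

Let u = tan(z), so du = (tan(z)**2 + 1) dz.
Rewriting, the integral becomes -3·∫ u^4 du = -3·u^5/5.
Substituting back, u = tan(z).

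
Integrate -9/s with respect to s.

Let u = 2*s**3, so du = (6*s**2) ds.
Rewriting, the integral becomes -3·∫ 1/u du = -3·log(u).
Substituting back, u = 2*s**3.

-9*log(s) - 3*log(2) + C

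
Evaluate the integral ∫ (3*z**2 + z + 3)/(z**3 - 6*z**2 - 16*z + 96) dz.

117*log(z - 6)/20 - 55*log(z - 4)/16 + 47*log(z + 4)/80 + C

Factor the denominator: (z - 6)*(z - 4)*(z + 4).
Partial-fraction decomposition: 47/(80*(z + 4)) - 55/(16*(z - 4)) + 117/(20*(z - 6)).
Integrate each term: A/(z−a) contributes A·log|z−a|.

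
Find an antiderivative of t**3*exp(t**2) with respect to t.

(t**2 - 1)*exp(t**2)/2 + C

Let u = t², du = 2t dt; rewrite as (1/2)∫ u^1·exp(1u) du.
Now integrate by parts 1 time.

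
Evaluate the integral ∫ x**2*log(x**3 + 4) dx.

Let u = x**3 + 4, so du = (3*x**2) dx.
The integral becomes (1/3)·∫ log(u) du; integrate by parts with u′=log(u), dv′=du.

x**3*log(x**3 + 4)/3 - x**3/3 + 4*log(x**3 + 4)/3 + C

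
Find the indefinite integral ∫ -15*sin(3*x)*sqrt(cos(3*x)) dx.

10*cos(3*x)**(3/2)/3 + C

Let u = cos(3*x), so du = (-3*sin(3*x)) dx.
Rewriting, the integral becomes 5·∫ √u du = 5·(2/3)u^(3/2).
Substituting back, u = cos(3*x).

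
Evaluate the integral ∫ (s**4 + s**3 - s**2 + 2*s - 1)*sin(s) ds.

Use integration by parts with u = s**4 + s**3 - s**2 + 2*s - 1, dv = sin(s) ds, so v = -cos(s).
Apply parts 4 times (tabular method): alternate signs, differentiate u down to 0, integrate dv up.

-s**4*cos(s) + 4*s**3*sin(s) - s**3*cos(s) + 3*s**2*sin(s) + 13*s**2*cos(s) - 26*s*sin(s) + 4*s*cos(s) - 4*sin(s) - 25*cos(s) + C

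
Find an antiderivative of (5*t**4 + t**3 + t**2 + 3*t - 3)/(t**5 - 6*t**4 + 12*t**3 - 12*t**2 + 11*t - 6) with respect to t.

Factor the denominator: (t - 3)*(t - 2)*(t - 1)*(t**2 + 1).
Partial-fraction decomposition: -(t - 2)/(10*(t**2 + 1)) + 7/(4*(t - 1)) - 19/(t - 2) + 447/(20*(t - 3)).
Integrate each term; A/(t−a) gives A·log|t−a|; the (Bt+D)/(t²+p²) term gives a log and an atan.

447*log(t - 3)/20 - 19*log(t - 2) + 7*log(t - 1)/4 - log(t**2 + 1)/20 + atan(t)/5 + C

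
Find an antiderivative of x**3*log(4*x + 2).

x**4*log(4*x + 2)/4 - x**4/16 + x**3/24 - x**2/32 + x/32 - log(2*x + 1)/64 + C

Use integration by parts with u = log(4*x + 2), dv = x**3 dx.
Then du = 4/(4*x + 2) dx and v = x**4/4.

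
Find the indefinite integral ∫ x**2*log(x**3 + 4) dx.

x**3*log(x**3 + 4)/3 - x**3/3 + 4*log(x**3 + 4)/3 + C

Let u = x**3 + 4, so du = (3*x**2) dx.
The integral becomes (1/3)·∫ log(u) du; integrate by parts with u′=log(u), dv′=du.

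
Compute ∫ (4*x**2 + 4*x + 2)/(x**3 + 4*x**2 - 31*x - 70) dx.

61*log(x - 5)/42 - 2*log(x + 2)/7 + 17*log(x + 7)/6 + C

Factor the denominator: (x - 5)*(x + 2)*(x + 7).
Partial-fraction decomposition: 17/(6*(x + 7)) - 2/(7*(x + 2)) + 61/(42*(x - 5)).
Integrate each term: A/(x−a) contributes A·log|x−a|.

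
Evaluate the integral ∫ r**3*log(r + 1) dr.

r**4*log(r + 1)/4 - r**4/16 + r**3/12 - r**2/8 + r/4 - log(r + 1)/4 + C

Use integration by parts with u = log(r + 1), dv = r**3 dr.
Then du = 1/(r + 1) dr and v = r**4/4.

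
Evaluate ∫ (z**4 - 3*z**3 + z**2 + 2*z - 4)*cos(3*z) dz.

Use integration by parts with u = z**4 - 3*z**3 + z**2 + 2*z - 4, dv = cos(3*z) dz, so v = sin(3*z)/3.
Apply parts 4 times (tabular method): alternate signs, differentiate u down to 0, integrate dv up.

z**4*sin(3*z)/3 - z**3*sin(3*z) + 4*z**3*cos(3*z)/9 - z**2*sin(3*z)/9 - z**2*cos(3*z) + 4*z*sin(3*z)/3 - 2*z*cos(3*z)/27 - 106*sin(3*z)/81 + 4*cos(3*z)/9 + C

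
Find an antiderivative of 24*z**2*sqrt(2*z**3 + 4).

Let u = 2*z**3 + 4, so du = (6*z**2) dz.
Rewriting, the integral becomes 4·∫ √u du = 4·(2/3)u^(3/2).
Substituting back, u = 2*z**3 + 4.

8*(2*z**3 + 4)**(3/2)/3 + C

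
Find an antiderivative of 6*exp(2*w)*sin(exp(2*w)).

-3*cos(exp(2*w)) + C

Let u = exp(2*w), so du = (2*exp(2*w)) dw.
Rewriting, the integral becomes 3·∫ sin(u) du = 3·-cos(u).
Substituting back, u = exp(2*w).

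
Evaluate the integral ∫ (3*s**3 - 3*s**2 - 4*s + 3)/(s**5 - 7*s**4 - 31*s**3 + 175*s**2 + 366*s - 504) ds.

Factor the denominator: (s - 7)*(s - 6)*(s - 1)*(s + 3)*(s + 4).
Partial-fraction decomposition: -221/(550*(s + 4)) + 31/(120*(s + 3)) - 1/(600*(s - 1)) - 173/(150*(s - 6)) + 857/(660*(s - 7)).
Integrate each term: A/(s−a) contributes A·log|s−a|.

857*log(s - 7)/660 - 173*log(s - 6)/150 - log(s - 1)/600 + 31*log(s + 3)/120 - 221*log(s + 4)/550 + C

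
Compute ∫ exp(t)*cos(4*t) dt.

4*exp(t)*sin(4*t)/17 + exp(t)*cos(4*t)/17 + C

Let I denote the integral. Integrate by parts with u = cos(4*t), dv = exp(t) dt, so v = exp(t): I = exp(t)*cos(4*t) + 4·∫ exp(t)*sin(4*t) dt.
Apply parts again with u = sin(4*t), dv = exp(t) dt: ∫ exp(t)*sin(4*t) dt = exp(t)*sin(4*t) − 4·I. Substituting back brings back I: I = 4*exp(t)*sin(4*t) + exp(t)*cos(4*t) − 16·I.
Solving for I: (1 + 16)·I equals the remaining terms, so I = (1/17)·(4*exp(t)*sin(4*t) + exp(t)*cos(4*t)).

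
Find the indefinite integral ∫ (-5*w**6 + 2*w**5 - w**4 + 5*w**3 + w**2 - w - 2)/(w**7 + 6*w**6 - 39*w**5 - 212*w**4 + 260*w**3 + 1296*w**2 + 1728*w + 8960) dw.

Factor the denominator: (w - 5)*(w - 4)*(w + 4)**2*(w + 7)*(w**2 + 4).
Partial-fraction decomposition: -(3717*w - 25118)/(307400*(w**2 + 4)) - 625921/(62964*(w + 7)) + 4819873/(777600*(w + 4)) - 11543/(2160*(w + 4)**2) + 9179/(7040*(w - 4)) - 71857/(28188*(w - 5)).
Integrate each term; A/(w−a) gives A·log|w−a|; the (Bw+D)/(w²+p²) term gives a log and an atan.

-71857*log(w - 5)/28188 + 9179*log(w - 4)/7040 + 4819873*log(w + 4)/777600 - 625921*log(w + 7)/62964 - 3717*log(w**2 + 4)/614800 + 12559*atan(w/2)/307400 + 11543/(2160*w + 8640) + C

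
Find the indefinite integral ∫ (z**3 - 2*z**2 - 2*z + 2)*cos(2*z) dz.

Use integration by parts with u = z**3 - 2*z**2 - 2*z + 2, dv = cos(2*z) dz, so v = sin(2*z)/2.
Apply parts 3 times (tabular method): alternate signs, differentiate u down to 0, integrate dv up.

z**3*sin(2*z)/2 - z**2*sin(2*z) + 3*z**2*cos(2*z)/4 - 7*z*sin(2*z)/4 - z*cos(2*z) + 3*sin(2*z)/2 - 7*cos(2*z)/8 + C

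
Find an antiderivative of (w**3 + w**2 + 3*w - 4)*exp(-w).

(-w**3 - 4*w**2 - 11*w - 7)*exp(-w) + C

Use integration by parts with u = w**3 + w**2 + 3*w - 4, dv = exp(-w) dw, so v = -exp(-w).
Apply parts 3 times (tabular method): alternate signs, differentiate u down to 0, integrate dv up.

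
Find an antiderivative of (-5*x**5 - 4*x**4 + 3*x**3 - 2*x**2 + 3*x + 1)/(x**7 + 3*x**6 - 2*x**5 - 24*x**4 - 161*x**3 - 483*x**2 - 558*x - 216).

-853*log(x - 4)/3750 - 17*log(x + 1)/125 - 59*log(x + 2)/78 + 14*log(x + 3)/9 - 31859*log(x**2 + 9)/146250 - 55199*atan(x/3)/146250 - 3/(50*x + 50) + C

Factor the denominator: (x - 4)*(x + 1)**2*(x + 2)*(x + 3)*(x**2 + 9).
Partial-fraction decomposition: -(63718*x + 165597)/(146250*(x**2 + 9)) + 14/(9*(x + 3)) - 59/(78*(x + 2)) - 17/(125*(x + 1)) + 3/(50*(x + 1)**2) - 853/(3750*(x - 4)).
Integrate each term; A/(x−a) gives A·log|x−a|; the (Bx+D)/(x²+p²) term gives a log and an atan.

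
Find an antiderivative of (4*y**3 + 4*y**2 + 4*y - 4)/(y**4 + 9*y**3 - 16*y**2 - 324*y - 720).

Factor the denominator: (y - 6)*(y + 4)*(y + 5)*(y + 6).
Partial-fraction decomposition: 187/(6*(y + 6)) - 424/(11*(y + 5)) + 53/(5*(y + 4)) + 257/(330*(y - 6)).
Integrate each term: A/(y−a) contributes A·log|y−a|.

257*log(y - 6)/330 + 53*log(y + 4)/5 - 424*log(y + 5)/11 + 187*log(y + 6)/6 + C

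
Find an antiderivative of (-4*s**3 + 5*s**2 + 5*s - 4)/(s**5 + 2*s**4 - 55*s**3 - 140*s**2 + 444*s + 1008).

Factor the denominator: (s - 7)*(s - 3)*(s + 2)*(s + 4)*(s + 6).
Partial-fraction decomposition: 505/(468*(s + 6)) - 78/(77*(s + 4)) + 19/(180*(s + 2)) + 13/(315*(s - 3)) - 274/(1287*(s - 7)).
Integrate each term: A/(s−a) contributes A·log|s−a|.

-274*log(s - 7)/1287 + 13*log(s - 3)/315 + 19*log(s + 2)/180 - 78*log(s + 4)/77 + 505*log(s + 6)/468 + C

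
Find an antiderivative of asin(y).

Use integration by parts with u = arcsin(y), dv = dy.
Then du = 1/sqrt(-y**2 + 1) dy.

y*asin(y) + sqrt(-y**2 + 1) + C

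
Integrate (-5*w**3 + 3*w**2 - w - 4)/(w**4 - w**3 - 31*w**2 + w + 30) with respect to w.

-982*log(w - 6)/385 + 7*log(w - 1)/60 + 5*log(w + 1)/56 - 701*log(w + 5)/264 + C

Factor the denominator: (w - 6)*(w - 1)*(w + 1)*(w + 5).
Partial-fraction decomposition: -701/(264*(w + 5)) + 5/(56*(w + 1)) + 7/(60*(w - 1)) - 982/(385*(w - 6)).
Integrate each term: A/(w−a) contributes A·log|w−a|.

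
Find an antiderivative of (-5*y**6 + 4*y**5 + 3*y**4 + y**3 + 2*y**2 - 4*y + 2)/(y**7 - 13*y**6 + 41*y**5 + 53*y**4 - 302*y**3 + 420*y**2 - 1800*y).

-log(y)/900 - 99011*log(y - 6)/1080 + 116760559*log(y - 5)/1345600 - 4369*log(y + 3)/22464 + 43879*log(y**2 + 4)/874640 - 44713*atan(y/2)/437320 - 63593/(1160*y - 5800) + C

Factor the denominator: y*(y - 6)*(y - 5)**2*(y + 3)*(y**2 + 4).
Partial-fraction decomposition: (43879*y - 89426)/(437320*(y**2 + 4)) - 4369/(22464*(y + 3)) + 116760559/(1345600*(y - 5)) + 63593/(1160*(y - 5)**2) - 99011/(1080*(y - 6)) - 1/(900*y).
Integrate each term; A/(y−a) gives A·log|y−a|; the (By+D)/(y²+p²) term gives a log and an atan.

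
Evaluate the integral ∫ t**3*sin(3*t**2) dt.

Let u = t², du = 2t dt; rewrite as (1/2)∫ u^1·sin(3u) du.
Now integrate by parts 1 time.

-t**2*cos(3*t**2)/6 + sin(3*t**2)/18 + C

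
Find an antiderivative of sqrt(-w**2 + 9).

w*sqrt(-w**2 + 9)/2 + 9*asin(w/3)/2 + C

Substitute w = 3·sin(θ), so dw = 3·cos(θ) dθ and the radical becomes sqrt(-w**2 + 9) = 3·cos(θ) by the Pythagorean identity.
Integrate the resulting trig expression in θ, then back-substitute θ = asin(w/3), sin(θ) = w/3, cos(θ) = sqrt(-w**2 + 9)/3 (absorbing any constant into C).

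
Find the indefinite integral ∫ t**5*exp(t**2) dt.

Let u = t², du = 2t dt; rewrite as (1/2)∫ u^2·exp(1u) du.
Now integrate by parts 2 times.

(t**4 - 2*t**2 + 2)*exp(t**2)/2 + C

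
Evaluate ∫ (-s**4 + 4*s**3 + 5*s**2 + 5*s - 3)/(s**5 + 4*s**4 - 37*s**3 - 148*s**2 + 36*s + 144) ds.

Factor the denominator: (s - 6)*(s - 1)*(s + 1)*(s + 4)*(s + 6).
Partial-fraction decomposition: -671/(280*(s + 6)) + 91/(60*(s + 4)) - 4/(105*(s + 1)) - 1/(35*(s - 1)) - 3/(56*(s - 6)).
Integrate each term: A/(s−a) contributes A·log|s−a|.

-3*log(s - 6)/56 - log(s - 1)/35 - 4*log(s + 1)/105 + 91*log(s + 4)/60 - 671*log(s + 6)/280 + C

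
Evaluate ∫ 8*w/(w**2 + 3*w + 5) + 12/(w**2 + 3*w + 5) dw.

Let u = w**2 + 3*w + 5, so du = (2*w + 3) dw.
Rewriting, the integral becomes 4·∫ 1/u du = 4·log(u).
Substituting back, u = w**2 + 3*w + 5.

4*log(w**2 + 3*w + 5) + C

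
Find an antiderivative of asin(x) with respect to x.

Use integration by parts with u = arcsin(x), dv = dx.
Then du = 1/sqrt(-x**2 + 1) dx.

x*asin(x) + sqrt(-x**2 + 1) + C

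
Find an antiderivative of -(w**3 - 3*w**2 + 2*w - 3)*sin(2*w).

w**3*cos(2*w)/2 - 3*w**2*sin(2*w)/4 - 3*w**2*cos(2*w)/2 + 3*w*sin(2*w)/2 + w*cos(2*w)/4 - sin(2*w)/8 - 3*cos(2*w)/4 + C

Use integration by parts with u = w**3 - 3*w**2 + 2*w - 3, dv = -sin(2*w) dw, so v = cos(2*w)/2.
Apply parts 3 times (tabular method): alternate signs, differentiate u down to 0, integrate dv up.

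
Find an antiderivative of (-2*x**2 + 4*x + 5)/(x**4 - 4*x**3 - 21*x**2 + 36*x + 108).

Factor the denominator: (x - 6)*(x - 3)*(x + 2)*(x + 3).
Partial-fraction decomposition: 25/(54*(x + 3)) - 11/(40*(x + 2)) + 1/(90*(x - 3)) - 43/(216*(x - 6)).
Integrate each term: A/(x−a) contributes A·log|x−a|.

-43*log(x - 6)/216 + log(x - 3)/90 - 11*log(x + 2)/40 + 25*log(x + 3)/54 + C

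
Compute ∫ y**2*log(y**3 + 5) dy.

y**3*log(y**3 + 5)/3 - y**3/3 + 5*log(y**3 + 5)/3 + C

Let u = y**3 + 5, so du = (3*y**2) dy.
The integral becomes (1/3)·∫ log(u) du; integrate by parts with u′=log(u), dv′=du.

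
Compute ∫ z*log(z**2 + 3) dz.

z**2*log(z**2 + 3)/2 - z**2/2 + 3*log(z**2 + 3)/2 + C

Let u = z**2 + 3, so du = (2*z) dz.
The integral becomes (1/2)·∫ log(u) du; integrate by parts with u′=log(u), dv′=du.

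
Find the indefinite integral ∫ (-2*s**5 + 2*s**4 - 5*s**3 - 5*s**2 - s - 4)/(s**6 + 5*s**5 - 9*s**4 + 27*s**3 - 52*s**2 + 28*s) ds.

-log(s)/7 - 41*log(s - 1)/320 - 39889*log(s + 7)/23744 - 13*log(s**2 + 4)/530 + 197*atan(s/2)/530 + 3/(8*s - 8) + C

Factor the denominator: s*(s - 1)**2*(s + 7)*(s**2 + 4).
Partial-fraction decomposition: -(13*s - 197)/(265*(s**2 + 4)) - 39889/(23744*(s + 7)) - 41/(320*(s - 1)) - 3/(8*(s - 1)**2) - 1/(7*s).
Integrate each term; A/(s−a) gives A·log|s−a|; the (Bs+D)/(s²+p²) term gives a log and an atan.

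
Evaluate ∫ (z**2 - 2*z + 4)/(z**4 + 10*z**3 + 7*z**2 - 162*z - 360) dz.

2*log(z - 4)/105 - 19*log(z + 3)/42 + 13*log(z + 5)/6 - 26*log(z + 6)/15 + C

Factor the denominator: (z - 4)*(z + 3)*(z + 5)*(z + 6).
Partial-fraction decomposition: -26/(15*(z + 6)) + 13/(6*(z + 5)) - 19/(42*(z + 3)) + 2/(105*(z - 4)).
Integrate each term: A/(z−a) contributes A·log|z−a|.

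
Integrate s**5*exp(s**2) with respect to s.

Let u = s², du = 2s ds; rewrite as (1/2)∫ u^2·exp(1u) du.
Now integrate by parts 2 times.

(s**4 - 2*s**2 + 2)*exp(s**2)/2 + C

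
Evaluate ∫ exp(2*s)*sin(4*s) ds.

exp(2*s)*sin(4*s)/10 - exp(2*s)*cos(4*s)/5 + C

Let I denote the integral. Integrate by parts with u = sin(4*s), dv = exp(2*s) ds, so v = exp(2*s)/2: I = exp(2*s)*sin(4*s)/2 − 2·∫ exp(2*s)*cos(4*s) ds.
Apply parts again with u = cos(4*s), dv = exp(2*s) ds: ∫ exp(2*s)*cos(4*s) ds = exp(2*s)*cos(4*s)/2 + 2·I. Substituting back brings back I: I = exp(2*s)*sin(4*s)/2 - exp(2*s)*cos(4*s) − 4·I.
Solving for I: (1 + 4)·I equals the remaining terms, so I = (1/5)·(exp(2*s)*sin(4*s)/2 - exp(2*s)*cos(4*s)).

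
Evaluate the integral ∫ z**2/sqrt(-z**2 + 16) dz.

-z*sqrt(-z**2 + 16)/2 + 8*asin(z/4) + C

Substitute z = 4·sin(θ), so dz = 4·cos(θ) dθ and the radical becomes sqrt(-z**2 + 16) = 4·cos(θ) by the Pythagorean identity.
Integrate the resulting trig expression in θ, then back-substitute θ = asin(z/4), sin(θ) = z/4, cos(θ) = sqrt(-z**2 + 16)/4 (absorbing any constant into C).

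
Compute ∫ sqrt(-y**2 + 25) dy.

y*sqrt(-y**2 + 25)/2 + 25*asin(y/5)/2 + C

Substitute y = 5·sin(θ), so dy = 5·cos(θ) dθ and the radical becomes sqrt(-y**2 + 25) = 5·cos(θ) by the Pythagorean identity.
Integrate the resulting trig expression in θ, then back-substitute θ = asin(y/5), sin(θ) = y/5, cos(θ) = sqrt(-y**2 + 25)/5 (absorbing any constant into C).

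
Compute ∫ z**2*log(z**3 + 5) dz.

Let u = z**3 + 5, so du = (3*z**2) dz.
The integral becomes (1/3)·∫ log(u) du; integrate by parts with u′=log(u), dv′=du.

z**3*log(z**3 + 5)/3 - z**3/3 + 5*log(z**3 + 5)/3 + C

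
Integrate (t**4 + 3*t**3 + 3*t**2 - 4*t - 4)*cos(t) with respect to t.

Use integration by parts with u = t**4 + 3*t**3 + 3*t**2 - 4*t - 4, dv = cos(t) dt, so v = sin(t).
Apply parts 4 times (tabular method): alternate signs, differentiate u down to 0, integrate dv up.

t**4*sin(t) + 3*t**3*sin(t) + 4*t**3*cos(t) - 9*t**2*sin(t) + 9*t**2*cos(t) - 22*t*sin(t) - 18*t*cos(t) + 14*sin(t) - 22*cos(t) + C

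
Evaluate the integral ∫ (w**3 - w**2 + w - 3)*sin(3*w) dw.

-w**3*cos(3*w)/3 + w**2*sin(3*w)/3 + w**2*cos(3*w)/3 - 2*w*sin(3*w)/9 - w*cos(3*w)/9 + sin(3*w)/27 + 25*cos(3*w)/27 + C

Use integration by parts with u = w**3 - w**2 + w - 3, dv = sin(3*w) dw, so v = -cos(3*w)/3.
Apply parts 3 times (tabular method): alternate signs, differentiate u down to 0, integrate dv up.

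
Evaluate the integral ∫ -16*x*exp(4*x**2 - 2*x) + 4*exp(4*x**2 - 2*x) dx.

-2*exp(4*x**2 - 2*x) + C

Let u = 4*x**2 - 2*x, so du = (8*x - 2) dx.
Rewriting, the integral becomes -2·∫ e^u du = -2·e^u.
Substituting back, u = 4*x**2 - 2*x.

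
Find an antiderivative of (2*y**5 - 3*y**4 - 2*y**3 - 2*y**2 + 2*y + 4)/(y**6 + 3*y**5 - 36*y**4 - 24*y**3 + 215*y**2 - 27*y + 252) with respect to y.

1132*log(y - 4)/1309 - 181*log(y - 3)/600 - 139*log(y + 3)/336 + 40239*log(y + 7)/22000 + 183*log(y**2 + 1)/17000 + 69*atan(y)/8500 + C

Factor the denominator: (y - 4)*(y - 3)*(y + 3)*(y + 7)*(y**2 + 1).
Partial-fraction decomposition: 3*(61*y + 23)/(8500*(y**2 + 1)) + 40239/(22000*(y + 7)) - 139/(336*(y + 3)) - 181/(600*(y - 3)) + 1132/(1309*(y - 4)).
Integrate each term; A/(y−a) gives A·log|y−a|; the (By+D)/(y²+p²) term gives a log and an atan.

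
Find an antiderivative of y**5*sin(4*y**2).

Let u = y², du = 2y dy; rewrite as (1/2)∫ u^2·sin(4u) du.
Now integrate by parts 2 times.

-y**4*cos(4*y**2)/8 + y**2*sin(4*y**2)/16 + cos(4*y**2)/64 + C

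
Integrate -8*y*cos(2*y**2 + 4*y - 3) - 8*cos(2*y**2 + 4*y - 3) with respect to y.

-2*sin(2*y**2 + 4*y - 3) + C

Let u = 2*y**2 + 4*y - 3, so du = (4*y + 4) dy.
Rewriting, the integral becomes -2·∫ cos(u) du = -2·sin(u).
Substituting back, u = 2*y**2 + 4*y - 3.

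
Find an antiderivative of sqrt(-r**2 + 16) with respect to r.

r*sqrt(-r**2 + 16)/2 + 8*asin(r/4) + C

Substitute r = 4·sin(θ), so dr = 4·cos(θ) dθ and the radical becomes sqrt(-r**2 + 16) = 4·cos(θ) by the Pythagorean identity.
Integrate the resulting trig expression in θ, then back-substitute θ = asin(r/4), sin(θ) = r/4, cos(θ) = sqrt(-r**2 + 16)/4 (absorbing any constant into C).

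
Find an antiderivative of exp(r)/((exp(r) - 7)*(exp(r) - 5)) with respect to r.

log(exp(r) - 7)/2 - log(exp(r) - 5)/2 + C

Let u = e^r, du = e^r dr.
The integral becomes ∫ du/((u-5)(u-7)); decompose into partial fractions.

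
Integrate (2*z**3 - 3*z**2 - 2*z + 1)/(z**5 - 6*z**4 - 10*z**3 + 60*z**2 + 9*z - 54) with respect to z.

313*log(z - 6)/945 - 11*log(z - 3)/72 - log(z - 1)/40 + log(z + 1)/56 - 37*log(z + 3)/216 + C

Factor the denominator: (z - 6)*(z - 3)*(z - 1)*(z + 1)*(z + 3).
Partial-fraction decomposition: -37/(216*(z + 3)) + 1/(56*(z + 1)) - 1/(40*(z - 1)) - 11/(72*(z - 3)) + 313/(945*(z - 6)).
Integrate each term: A/(z−a) contributes A·log|z−a|.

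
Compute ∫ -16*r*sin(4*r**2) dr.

2*cos(4*r**2) + C

Let u = 4*r**2, so du = (8*r) dr.
Rewriting, the integral becomes -2·∫ sin(u) du = -2·-cos(u).
Substituting back, u = 4*r**2.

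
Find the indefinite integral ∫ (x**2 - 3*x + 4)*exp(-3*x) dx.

(-9*x**2 + 21*x - 29)*exp(-3*x)/27 + C

Use integration by parts with u = x**2 - 3*x + 4, dv = exp(-3*x) dx, so v = -exp(-3*x)/3.
Apply parts 2 times (tabular method): alternate signs, differentiate u down to 0, integrate dv up.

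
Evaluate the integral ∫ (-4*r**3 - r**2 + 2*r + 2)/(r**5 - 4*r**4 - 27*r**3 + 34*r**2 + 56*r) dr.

log(r)/28 - 281*log(r - 7)/616 + log(r - 2)/6 - log(r + 1)/24 + 13*log(r + 4)/44 + C

Factor the denominator: r*(r - 7)*(r - 2)*(r + 1)*(r + 4).
Partial-fraction decomposition: 13/(44*(r + 4)) - 1/(24*(r + 1)) + 1/(6*(r - 2)) - 281/(616*(r - 7)) + 1/(28*r).
Integrate each term: A/(r−a) contributes A·log|r−a|.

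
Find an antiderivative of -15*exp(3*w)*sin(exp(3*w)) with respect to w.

5*cos(exp(3*w)) + C

Let u = exp(3*w), so du = (3*exp(3*w)) dw.
Rewriting, the integral becomes -5·∫ sin(u) du = -5·-cos(u).
Substituting back, u = exp(3*w).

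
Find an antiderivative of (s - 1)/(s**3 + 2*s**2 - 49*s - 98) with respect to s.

log(s - 7)/21 + log(s + 2)/15 - 4*log(s + 7)/35 + C

Factor the denominator: (s - 7)*(s + 2)*(s + 7).
Partial-fraction decomposition: -4/(35*(s + 7)) + 1/(15*(s + 2)) + 1/(21*(s - 7)).
Integrate each term: A/(s−a) contributes A·log|s−a|.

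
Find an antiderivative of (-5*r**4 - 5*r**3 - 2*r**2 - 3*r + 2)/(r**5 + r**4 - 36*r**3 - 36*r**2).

Factor the denominator: r**2*(r - 6)*(r + 1)*(r + 6).
Partial-fraction decomposition: -1363/(540*(r + 6)) - 3/(35*(r + 1)) - 478/(189*(r - 6)) + 5/(36*r) - 1/(18*r**2).
Integrate each term; A/(r−a) gives A·log|r−a|; A/(r−a)² gives −A/(r−a).

5*log(r)/36 - 478*log(r - 6)/189 - 3*log(r + 1)/35 - 1363*log(r + 6)/540 + 1/(18*r) + C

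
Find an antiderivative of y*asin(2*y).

Use integration by parts with u = arcsin(2*y), dv = y dy.
Then du = 2/sqrt(-4*y**2 + 1) dy.

y**2*asin(2*y)/2 + y*sqrt(-4*y**2 + 1)/8 - asin(2*y)/16 + C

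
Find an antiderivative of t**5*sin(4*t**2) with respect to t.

-t**4*cos(4*t**2)/8 + t**2*sin(4*t**2)/16 + cos(4*t**2)/64 + C

Let u = t², du = 2t dt; rewrite as (1/2)∫ u^2·sin(4u) du.
Now integrate by parts 2 times.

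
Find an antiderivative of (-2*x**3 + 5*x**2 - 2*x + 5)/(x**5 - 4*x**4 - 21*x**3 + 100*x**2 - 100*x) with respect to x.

-log(x)/20 - 13*log(x - 5)/45 + 317*log(x - 2)/1764 + 39*log(x + 5)/245 + 5/(42*x - 84) + C

Factor the denominator: x*(x - 5)*(x - 2)**2*(x + 5).
Partial-fraction decomposition: 39/(245*(x + 5)) + 317/(1764*(x - 2)) - 5/(42*(x - 2)**2) - 13/(45*(x - 5)) - 1/(20*x).
Integrate each term; A/(x−a) gives A·log|x−a|; A/(x−a)² gives −A/(x−a).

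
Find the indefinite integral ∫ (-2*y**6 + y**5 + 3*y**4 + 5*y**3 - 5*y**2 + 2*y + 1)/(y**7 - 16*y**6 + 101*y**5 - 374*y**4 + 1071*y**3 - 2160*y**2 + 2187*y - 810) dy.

-16147*log(y - 6)/675 + 25739*log(y - 5)/1088 - 875*log(y - 3)/432 - 63*log(y - 1)/1600 + 1259*log(y**2 + 9)/7650 + 5681*atan(y/3)/45900 + 1/(80*y - 80) + C

Factor the denominator: (y - 6)*(y - 5)*(y - 3)*(y - 1)**2*(y**2 + 9).
Partial-fraction decomposition: (5036*y + 5681)/(15300*(y**2 + 9)) - 63/(1600*(y - 1)) - 1/(80*(y - 1)**2) - 875/(432*(y - 3)) + 25739/(1088*(y - 5)) - 16147/(675*(y - 6)).
Integrate each term; A/(y−a) gives A·log|y−a|; the (By+D)/(y²+p²) term gives a log and an atan.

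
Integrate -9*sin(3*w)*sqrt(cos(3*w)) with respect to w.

Let u = cos(3*w), so du = (-3*sin(3*w)) dw.
Rewriting, the integral becomes 3·∫ √u du = 3·(2/3)u^(3/2).
Substituting back, u = cos(3*w).

2*cos(3*w)**(3/2) + C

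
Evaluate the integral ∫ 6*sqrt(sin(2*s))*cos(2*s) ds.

2*sin(2*s)**(3/2) + C

Let u = sin(2*s), so du = (2*cos(2*s)) ds.
Rewriting, the integral becomes 3·∫ √u du = 3·(2/3)u^(3/2).
Substituting back, u = sin(2*s).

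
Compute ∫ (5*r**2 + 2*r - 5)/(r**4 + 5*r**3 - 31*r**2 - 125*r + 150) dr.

13*log(r - 5)/44 - log(r - 1)/84 + 11*log(r + 5)/6 - 163*log(r + 6)/77 + C

Factor the denominator: (r - 5)*(r - 1)*(r + 5)*(r + 6).
Partial-fraction decomposition: -163/(77*(r + 6)) + 11/(6*(r + 5)) - 1/(84*(r - 1)) + 13/(44*(r - 5)).
Integrate each term: A/(r−a) contributes A·log|r−a|.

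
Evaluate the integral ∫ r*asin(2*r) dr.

r**2*asin(2*r)/2 + r*sqrt(-4*r**2 + 1)/8 - asin(2*r)/16 + C

Use integration by parts with u = arcsin(2*r), dv = r dr.
Then du = 2/sqrt(-4*r**2 + 1) dr.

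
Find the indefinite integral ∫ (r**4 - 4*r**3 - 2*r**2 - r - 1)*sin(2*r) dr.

-r**4*cos(2*r)/2 + r**3*sin(2*r) + 2*r**3*cos(2*r) - 3*r**2*sin(2*r) + 5*r**2*cos(2*r)/2 - 5*r*sin(2*r)/2 - 5*r*cos(2*r)/2 + 5*sin(2*r)/4 - 3*cos(2*r)/4 + C

Use integration by parts with u = r**4 - 4*r**3 - 2*r**2 - r - 1, dv = sin(2*r) dr, so v = -cos(2*r)/2.
Apply parts 4 times (tabular method): alternate signs, differentiate u down to 0, integrate dv up.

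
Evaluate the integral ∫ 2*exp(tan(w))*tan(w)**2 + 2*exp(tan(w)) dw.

2*exp(tan(w)) + C

Let u = tan(w), so du = (tan(w)**2 + 1) dw.
Rewriting, the integral becomes 2·∫ e^u du = 2·e^u.
Substituting back, u = tan(w).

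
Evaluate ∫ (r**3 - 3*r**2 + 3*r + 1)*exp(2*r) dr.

Use integration by parts with u = r**3 - 3*r**2 + 3*r + 1, dv = exp(2*r) dr, so v = exp(2*r)/2.
Apply parts 3 times (tabular method): alternate signs, differentiate u down to 0, integrate dv up.

(4*r**3 - 18*r**2 + 30*r - 11)*exp(2*r)/8 + C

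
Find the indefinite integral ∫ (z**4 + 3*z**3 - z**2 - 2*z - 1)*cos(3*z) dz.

Use integration by parts with u = z**4 + 3*z**3 - z**2 - 2*z - 1, dv = cos(3*z) dz, so v = sin(3*z)/3.
Apply parts 4 times (tabular method): alternate signs, differentiate u down to 0, integrate dv up.

z**4*sin(3*z)/3 + z**3*sin(3*z) + 4*z**3*cos(3*z)/9 - 7*z**2*sin(3*z)/9 + z**2*cos(3*z) - 4*z*sin(3*z)/3 - 14*z*cos(3*z)/27 - 13*sin(3*z)/81 - 4*cos(3*z)/9 + C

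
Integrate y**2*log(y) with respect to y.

y**3*log(y)/3 - y**3/9 + C

Use integration by parts with u = log(y), dv = y**2 dy.
Then du = 1/y dy and v = y**3/3.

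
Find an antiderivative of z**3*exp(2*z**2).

Let u = z², du = 2z dz; rewrite as (1/2)∫ u^1·exp(2u) du.
Now integrate by parts 1 time.

(2*z**2 - 1)*exp(2*z**2)/8 + C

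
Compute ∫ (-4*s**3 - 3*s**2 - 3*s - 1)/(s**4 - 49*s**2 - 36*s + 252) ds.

Factor the denominator: (s - 7)*(s - 2)*(s + 3)*(s + 6).
Partial-fraction decomposition: -773/(312*(s + 6)) + 89/(150*(s + 3)) + 51/(200*(s - 2)) - 1541/(650*(s - 7)).
Integrate each term: A/(s−a) contributes A·log|s−a|.

-1541*log(s - 7)/650 + 51*log(s - 2)/200 + 89*log(s + 3)/150 - 773*log(s + 6)/312 + C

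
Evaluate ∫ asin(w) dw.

Use integration by parts with u = arcsin(w), dv = dw.
Then du = 1/sqrt(-w**2 + 1) dw.

w*asin(w) + sqrt(-w**2 + 1) + C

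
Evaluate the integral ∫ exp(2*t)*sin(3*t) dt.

2*exp(2*t)*sin(3*t)/13 - 3*exp(2*t)*cos(3*t)/13 + C

Let I denote the integral. Integrate by parts with u = sin(3*t), dv = exp(2*t) dt, so v = exp(2*t)/2: I = exp(2*t)*sin(3*t)/2 − (3/2)·∫ exp(2*t)*cos(3*t) dt.
Apply parts again with u = cos(3*t), dv = exp(2*t) dt: ∫ exp(2*t)*cos(3*t) dt = exp(2*t)*cos(3*t)/2 + (3/2)·I. Substituting back brings back I: I = exp(2*t)*sin(3*t)/2 - 3*exp(2*t)*cos(3*t)/4 − (9/4)·I.
Solving for I: (1 + 9/4)·I equals the remaining terms, so I = (4/13)·(exp(2*t)*sin(3*t)/2 - 3*exp(2*t)*cos(3*t)/4).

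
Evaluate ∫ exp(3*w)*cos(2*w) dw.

2*exp(3*w)*sin(2*w)/13 + 3*exp(3*w)*cos(2*w)/13 + C

Let I denote the integral. Integrate by parts with u = cos(2*w), dv = exp(3*w) dw, so v = exp(3*w)/3: I = exp(3*w)*cos(2*w)/3 + (2/3)·∫ exp(3*w)*sin(2*w) dw.
Apply parts again with u = sin(2*w), dv = exp(3*w) dw: ∫ exp(3*w)*sin(2*w) dw = exp(3*w)*sin(2*w)/3 − (2/3)·I. Substituting back brings back I: I = 2*exp(3*w)*sin(2*w)/9 + exp(3*w)*cos(2*w)/3 − (4/9)·I.
Solving for I: (1 + 4/9)·I equals the remaining terms, so I = (9/13)·(2*exp(3*w)*sin(2*w)/9 + exp(3*w)*cos(2*w)/3).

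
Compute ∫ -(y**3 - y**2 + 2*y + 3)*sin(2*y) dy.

y**3*cos(2*y)/2 - 3*y**2*sin(2*y)/4 - y**2*cos(2*y)/2 + y*sin(2*y)/2 + y*cos(2*y)/4 - sin(2*y)/8 + 7*cos(2*y)/4 + C

Use integration by parts with u = y**3 - y**2 + 2*y + 3, dv = -sin(2*y) dy, so v = cos(2*y)/2.
Apply parts 3 times (tabular method): alternate signs, differentiate u down to 0, integrate dv up.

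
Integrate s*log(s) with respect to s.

s**2*log(s)/2 - s**2/4 + C

Use integration by parts with u = log(s), dv = s ds.
Then du = 1/s ds and v = s**2/2.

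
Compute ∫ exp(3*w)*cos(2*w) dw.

2*exp(3*w)*sin(2*w)/13 + 3*exp(3*w)*cos(2*w)/13 + C

Let I denote the integral. Integrate by parts with u = cos(2*w), dv = exp(3*w) dw, so v = exp(3*w)/3: I = exp(3*w)*cos(2*w)/3 + (2/3)·∫ exp(3*w)*sin(2*w) dw.
Apply parts again with u = sin(2*w), dv = exp(3*w) dw: ∫ exp(3*w)*sin(2*w) dw = exp(3*w)*sin(2*w)/3 − (2/3)·I. Substituting back brings back I: I = 2*exp(3*w)*sin(2*w)/9 + exp(3*w)*cos(2*w)/3 − (4/9)·I.
Solving for I: (1 + 4/9)·I equals the remaining terms, so I = (9/13)·(2*exp(3*w)*sin(2*w)/9 + exp(3*w)*cos(2*w)/3).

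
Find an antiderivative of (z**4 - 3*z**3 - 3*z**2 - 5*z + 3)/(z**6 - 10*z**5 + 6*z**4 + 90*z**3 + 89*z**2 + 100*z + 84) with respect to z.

1193*log(z - 7)/3600 - 513*log(z - 6)/2072 + 9*log(z + 1)/112 - 41*log(z + 2)/360 - 93*log(z**2 + 1)/3700 + 17*atan(z)/925 + C

Factor the denominator: (z - 7)*(z - 6)*(z + 1)*(z + 2)*(z**2 + 1).
Partial-fraction decomposition: -(93*z - 34)/(1850*(z**2 + 1)) - 41/(360*(z + 2)) + 9/(112*(z + 1)) - 513/(2072*(z - 6)) + 1193/(3600*(z - 7)).
Integrate each term; A/(z−a) gives A·log|z−a|; the (Bz+D)/(z²+p²) term gives a log and an atan.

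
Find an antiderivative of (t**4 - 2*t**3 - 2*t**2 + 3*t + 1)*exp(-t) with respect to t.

(-t**4 - 2*t**3 - 4*t**2 - 11*t - 12)*exp(-t) + C

Use integration by parts with u = t**4 - 2*t**3 - 2*t**2 + 3*t + 1, dv = exp(-t) dt, so v = -exp(-t).
Apply parts 4 times (tabular method): alternate signs, differentiate u down to 0, integrate dv up.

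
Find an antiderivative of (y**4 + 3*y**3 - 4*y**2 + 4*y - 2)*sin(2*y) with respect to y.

Use integration by parts with u = y**4 + 3*y**3 - 4*y**2 + 4*y - 2, dv = sin(2*y) dy, so v = -cos(2*y)/2.
Apply parts 4 times (tabular method): alternate signs, differentiate u down to 0, integrate dv up.

-y**4*cos(2*y)/2 + y**3*sin(2*y) - 3*y**3*cos(2*y)/2 + 9*y**2*sin(2*y)/4 + 7*y**2*cos(2*y)/2 - 7*y*sin(2*y)/2 + y*cos(2*y)/4 - sin(2*y)/8 - 3*cos(2*y)/4 + C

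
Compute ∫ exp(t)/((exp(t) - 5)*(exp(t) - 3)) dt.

Let u = e^t, du = e^t dt.
The integral becomes ∫ du/((u-3)(u-5)); decompose into partial fractions.

log(exp(t) - 5)/2 - log(exp(t) - 3)/2 + C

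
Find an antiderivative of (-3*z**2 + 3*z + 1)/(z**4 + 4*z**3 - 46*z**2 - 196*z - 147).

Factor the denominator: (z - 7)*(z + 1)*(z + 3)*(z + 7).
Partial-fraction decomposition: 167/(336*(z + 7)) - 7/(16*(z + 3)) + 5/(96*(z + 1)) - 25/(224*(z - 7)).
Integrate each term: A/(z−a) contributes A·log|z−a|.

-25*log(z - 7)/224 + 5*log(z + 1)/96 - 7*log(z + 3)/16 + 167*log(z + 7)/336 + C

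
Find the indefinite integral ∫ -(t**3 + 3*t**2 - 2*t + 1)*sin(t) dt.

t**3*cos(t) - 3*t**2*sin(t) + 3*t**2*cos(t) - 6*t*sin(t) - 8*t*cos(t) + 8*sin(t) - 5*cos(t) + C

Use integration by parts with u = t**3 + 3*t**2 - 2*t + 1, dv = -sin(t) dt, so v = cos(t).
Apply parts 3 times (tabular method): alternate signs, differentiate u down to 0, integrate dv up.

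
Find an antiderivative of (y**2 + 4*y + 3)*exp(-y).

Use integration by parts with u = y**2 + 4*y + 3, dv = exp(-y) dy, so v = -exp(-y).
Apply parts 2 times (tabular method): alternate signs, differentiate u down to 0, integrate dv up.

(-y**2 - 6*y - 9)*exp(-y) + C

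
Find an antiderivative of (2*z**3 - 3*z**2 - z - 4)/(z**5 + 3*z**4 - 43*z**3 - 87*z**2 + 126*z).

-2*log(z)/63 + 157*log(z - 6)/1755 + 3*log(z - 1)/80 + 41*log(z + 3)/216 - 415*log(z + 7)/1456 + C

Factor the denominator: z*(z - 6)*(z - 1)*(z + 3)*(z + 7).
Partial-fraction decomposition: -415/(1456*(z + 7)) + 41/(216*(z + 3)) + 3/(80*(z - 1)) + 157/(1755*(z - 6)) - 2/(63*z).
Integrate each term: A/(z−a) contributes A·log|z−a|.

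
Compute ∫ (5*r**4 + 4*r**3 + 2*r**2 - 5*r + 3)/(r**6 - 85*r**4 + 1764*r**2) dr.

Factor the denominator: r**2*(r - 7)*(r - 6)*(r + 6)*(r + 7).
Partial-fraction decomposition: -10769/(8918*(r + 7)) + 1907/(1872*(r + 6)) - 821/(624*(r - 6)) + 13443/(8918*(r - 7)) - 5/(1764*r) + 1/(588*r**2).
Integrate each term; A/(r−a) gives A·log|r−a|; A/(r−a)² gives −A/(r−a).

-5*log(r)/1764 + 13443*log(r - 7)/8918 - 821*log(r - 6)/624 + 1907*log(r + 6)/1872 - 10769*log(r + 7)/8918 - 1/(588*r) + C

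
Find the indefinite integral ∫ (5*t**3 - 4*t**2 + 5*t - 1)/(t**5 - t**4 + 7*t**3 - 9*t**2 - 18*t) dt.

Factor the denominator: t*(t - 2)*(t + 1)*(t**2 + 9).
Partial-fraction decomposition: 5*(t + 171)/(234*(t**2 + 9)) - 1/(2*(t + 1)) + 11/(26*(t - 2)) + 1/(18*t).
Integrate each term; A/(t−a) gives A·log|t−a|; the (Bt+D)/(t²+p²) term gives a log and an atan.

log(t)/18 + 11*log(t - 2)/26 - log(t + 1)/2 + 5*log(t**2 + 9)/468 + 95*atan(t/3)/78 + C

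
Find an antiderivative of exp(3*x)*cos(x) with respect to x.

exp(3*x)*sin(x)/10 + 3*exp(3*x)*cos(x)/10 + C

Let I denote the integral. Integrate by parts with u = cos(x), dv = exp(3*x) dx, so v = exp(3*x)/3: I = exp(3*x)*cos(x)/3 + (1/3)·∫ exp(3*x)*sin(x) dx.
Apply parts again with u = sin(x), dv = exp(3*x) dx: ∫ exp(3*x)*sin(x) dx = exp(3*x)*sin(x)/3 − (1/3)·I. Substituting back brings back I: I = exp(3*x)*sin(x)/9 + exp(3*x)*cos(x)/3 − (1/9)·I.
Solving for I: (1 + 1/9)·I equals the remaining terms, so I = (9/10)·(exp(3*x)*sin(x)/9 + exp(3*x)*cos(x)/3).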